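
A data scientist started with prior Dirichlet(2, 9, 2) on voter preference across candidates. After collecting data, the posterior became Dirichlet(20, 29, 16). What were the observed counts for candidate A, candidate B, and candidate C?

counts (18, 20, 14)

For a Dirichlet(α) prior with multinomial counts c, the posterior is Dirichlet(α + c) componentwise.
Counts are posterior − prior componentwise: 20−2=18, 29−9=20, 16−2=14.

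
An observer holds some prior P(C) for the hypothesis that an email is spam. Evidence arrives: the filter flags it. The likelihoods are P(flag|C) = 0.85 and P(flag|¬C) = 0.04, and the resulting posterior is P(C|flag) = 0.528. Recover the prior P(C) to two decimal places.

Bayes' rule in odds form gives O(C|E) = O(C)·[P(E|C)/P(E|¬C)], hence O(C) = O(C|E)/LR.
Posterior odds = 0.528/(1−0.528) = 1.1186. LR = 0.85/0.04 = 21.2500.
Prior odds = 1.1186/21.2500 = 0.0526, so P(C) = 0.0526/(1+0.0526) ≈ 0.05.

P(C) = 0.05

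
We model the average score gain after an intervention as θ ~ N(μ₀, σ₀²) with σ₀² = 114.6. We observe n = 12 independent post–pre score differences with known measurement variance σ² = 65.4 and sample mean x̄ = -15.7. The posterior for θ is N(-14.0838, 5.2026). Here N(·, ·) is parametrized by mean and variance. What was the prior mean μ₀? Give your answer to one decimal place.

The posterior mean is a precision-weighted average: μ_n = (τ₀μ₀ + τ_data·x̄)/(τ₀+τ_data), with τ₀=1/σ₀² and τ_data=n/σ².
Here τ₀ = 1/114.6 = 0.008726 and τ_data = 12/65.4 = 0.183486, so τ_n = 0.192212.
Rearranging for μ₀: μ₀ = (μ_n·τ_n − τ_data·x̄)/τ₀ = (-14.0838·0.192212 − 0.183486·-15.7) / 0.008726 = 0.173655/0.008726 ≈ 19.9.

μ₀ = 19.9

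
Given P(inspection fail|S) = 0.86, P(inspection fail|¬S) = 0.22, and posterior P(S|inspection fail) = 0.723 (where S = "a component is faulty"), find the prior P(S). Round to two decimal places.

P(S) = 0.40

Bayes' rule in odds form gives O(S|E) = O(S)·[P(E|S)/P(E|¬S)], hence O(S) = O(S|E)/LR.
Posterior odds = 0.723/(1−0.723) = 2.6101. LR = 0.86/0.22 = 3.9091.
Prior odds = 2.6101/3.9091 = 0.6677, so P(S) = 0.6677/(1+0.6677) ≈ 0.40.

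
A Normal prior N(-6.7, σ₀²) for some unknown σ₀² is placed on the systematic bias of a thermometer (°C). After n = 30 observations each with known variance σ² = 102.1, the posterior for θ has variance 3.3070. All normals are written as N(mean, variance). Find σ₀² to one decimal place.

σ₀² = 116.8

For the Normal–Normal model with known σ², precisions add: τ_n = τ₀ + n/σ².
So 1/σ₀² = 1/3.3070 − 30/102.1 = 0.302389 − 0.293830 = 0.008559.
Hence σ₀² = 1/0.008559 ≈ 116.8.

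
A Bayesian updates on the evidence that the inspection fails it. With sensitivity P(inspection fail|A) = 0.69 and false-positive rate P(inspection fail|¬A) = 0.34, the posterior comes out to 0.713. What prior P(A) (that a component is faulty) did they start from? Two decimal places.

In odds form, posterior odds = prior odds × likelihood ratio, so prior odds = posterior odds ÷ LR.
Posterior odds = 0.713/(1−0.713) = 2.4843. LR = 0.69/0.34 = 2.0294.
Prior odds = 2.4843/2.0294 = 1.2242, so P(A) = 1.2242/(1+1.2242) ≈ 0.55.

P(A) = 0.55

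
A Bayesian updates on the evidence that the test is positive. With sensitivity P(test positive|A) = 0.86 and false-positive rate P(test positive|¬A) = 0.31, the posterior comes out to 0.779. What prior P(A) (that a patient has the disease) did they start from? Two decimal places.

P(A) = 0.56

In odds form, posterior odds = prior odds × likelihood ratio, so prior odds = posterior odds ÷ LR.
Posterior odds = 0.779/(1−0.779) = 3.5249. LR = 0.86/0.31 = 2.7742.
Prior odds = 3.5249/2.7742 = 1.2706, so P(A) = 1.2706/(1+1.2706) ≈ 0.56.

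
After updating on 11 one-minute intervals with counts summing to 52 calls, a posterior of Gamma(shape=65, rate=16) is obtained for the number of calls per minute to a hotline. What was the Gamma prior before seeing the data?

A Gamma(α, β) prior (rate parametrization) on a Poisson rate with n observations summing to S gives posterior Gamma(α+S, β+n).
So α = 65 − 52 = 13 and β = 16 − 11 = 5.

Gamma(shape=13, rate=5)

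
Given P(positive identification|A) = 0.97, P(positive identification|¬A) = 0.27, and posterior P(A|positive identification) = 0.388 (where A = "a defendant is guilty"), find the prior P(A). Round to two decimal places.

P(A) = 0.15

In odds form, posterior odds = prior odds × likelihood ratio, so prior odds = posterior odds ÷ LR.
Posterior odds = 0.388/(1−0.388) = 0.6340. LR = 0.97/0.27 = 3.5926.
Prior odds = 0.6340/3.5926 = 0.1765, so P(A) = 0.1765/(1+0.1765) ≈ 0.15.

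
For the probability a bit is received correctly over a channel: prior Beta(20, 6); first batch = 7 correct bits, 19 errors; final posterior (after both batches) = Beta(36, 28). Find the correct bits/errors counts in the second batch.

9 correct bits and 3 errors

Because Beta–binomial updating is additive in the counts, the combined data contributed (α_post−α_prior, β_post−β_prior) successes and failures.
Total across both batches: 36−20=16 correct bits, 28−6=22 errors.
Subtract the first batch: 16−7=9 correct bits and 22−19=3 errors.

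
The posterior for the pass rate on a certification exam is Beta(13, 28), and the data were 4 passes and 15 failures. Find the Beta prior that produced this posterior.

Beta(9, 13)

A Beta(a, b) prior with s successes and f failures in binomial data gives a Beta(a+s, b+f) posterior.
Subtract the data counts: 13−4=9, 28−15=13.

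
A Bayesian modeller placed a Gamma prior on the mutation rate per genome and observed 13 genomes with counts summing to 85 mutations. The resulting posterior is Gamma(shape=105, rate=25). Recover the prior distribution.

A Gamma(α, β) prior (rate parametrization) on a Poisson rate with n observations summing to S gives posterior Gamma(α+S, β+n).
So α = 105 − 85 = 20 and β = 25 − 13 = 12.

Gamma(shape=20, rate=12)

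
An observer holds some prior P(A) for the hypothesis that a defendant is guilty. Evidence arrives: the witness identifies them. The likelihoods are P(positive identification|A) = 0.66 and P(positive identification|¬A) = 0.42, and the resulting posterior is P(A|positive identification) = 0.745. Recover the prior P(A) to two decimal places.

P(A) = 0.65

In odds form, posterior odds = prior odds × likelihood ratio, so prior odds = posterior odds ÷ LR.
Posterior odds = 0.745/(1−0.745) = 2.9216. LR = 0.66/0.42 = 1.5714.
Prior odds = 2.9216/1.5714 = 1.8592, so P(A) = 1.8592/(1+1.8592) ≈ 0.65.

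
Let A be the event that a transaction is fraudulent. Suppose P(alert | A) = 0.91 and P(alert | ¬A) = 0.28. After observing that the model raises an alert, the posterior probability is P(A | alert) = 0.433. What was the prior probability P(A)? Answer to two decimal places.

P(A) = 0.19

Bayes' rule in odds form gives O(A|E) = O(A)·[P(E|A)/P(E|¬A)], hence O(A) = O(A|E)/LR.
Posterior odds = 0.433/(1−0.433) = 0.7637. LR = 0.91/0.28 = 3.2500.
Prior odds = 0.7637/3.2500 = 0.2350, so P(A) = 0.2350/(1+0.2350) ≈ 0.19.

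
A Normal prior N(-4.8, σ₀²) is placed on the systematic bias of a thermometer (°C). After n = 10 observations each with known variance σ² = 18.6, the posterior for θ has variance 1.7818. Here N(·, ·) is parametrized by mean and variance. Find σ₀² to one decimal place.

Posterior precision equals prior precision plus data precision: 1/σ_n² = 1/σ₀² + n/σ².
So 1/σ₀² = 1/1.7818 − 10/18.6 = 0.561230 − 0.537634 = 0.023596.
Hence σ₀² = 1/0.023596 ≈ 42.4.

σ₀² = 42.4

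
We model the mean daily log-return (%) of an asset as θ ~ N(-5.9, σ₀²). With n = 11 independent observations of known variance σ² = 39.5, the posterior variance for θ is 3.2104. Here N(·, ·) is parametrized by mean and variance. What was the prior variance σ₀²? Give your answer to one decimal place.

σ₀² = 30.3

For the Normal–Normal model with known σ², precisions add: τ_n = τ₀ + n/σ².
So 1/σ₀² = 1/3.2104 − 11/39.5 = 0.311488 − 0.278481 = 0.033007.
Hence σ₀² = 1/0.033007 ≈ 30.3.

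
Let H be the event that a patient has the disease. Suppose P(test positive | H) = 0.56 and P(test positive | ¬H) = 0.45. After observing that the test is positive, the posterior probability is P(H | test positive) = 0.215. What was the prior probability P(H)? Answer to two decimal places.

In odds form, posterior odds = prior odds × likelihood ratio, so prior odds = posterior odds ÷ LR.
Posterior odds = 0.215/(1−0.215) = 0.2739. LR = 0.56/0.45 = 1.2444.
Prior odds = 0.2739/1.2444 = 0.2201, so P(H) = 0.2201/(1+0.2201) ≈ 0.18.

P(H) = 0.18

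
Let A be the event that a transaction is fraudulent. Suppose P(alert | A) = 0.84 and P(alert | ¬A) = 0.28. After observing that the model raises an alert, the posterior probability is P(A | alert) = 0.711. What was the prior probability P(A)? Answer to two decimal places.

P(A) = 0.45

Bayes' rule in odds form gives O(A|E) = O(A)·[P(E|A)/P(E|¬A)], hence O(A) = O(A|E)/LR.
Posterior odds = 0.711/(1−0.711) = 2.4602. LR = 0.84/0.28 = 3.0000.
Prior odds = 2.4602/3.0000 = 0.8201, so P(A) = 0.8201/(1+0.8201) ≈ 0.45.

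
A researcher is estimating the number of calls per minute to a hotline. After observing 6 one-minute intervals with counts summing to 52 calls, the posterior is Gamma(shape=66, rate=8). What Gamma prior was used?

Gamma(shape=14, rate=2)

A Gamma(α, β) prior (rate parametrization) on a Poisson rate with n observations summing to S gives posterior Gamma(α+S, β+n).
So α = 66 − 52 = 14 and β = 8 − 6 = 2.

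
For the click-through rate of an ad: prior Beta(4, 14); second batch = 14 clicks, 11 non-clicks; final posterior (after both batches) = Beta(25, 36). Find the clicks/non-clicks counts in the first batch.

7 clicks and 11 non-clicks

Sequential conjugate updates are equivalent to a single update on the pooled data, so total successes = posterior α − prior α and total failures = posterior β − prior β.
Total across both batches: 25−4=21 clicks, 36−14=22 non-clicks.
Subtract the second batch: 21−14=7 clicks and 22−11=11 non-clicks.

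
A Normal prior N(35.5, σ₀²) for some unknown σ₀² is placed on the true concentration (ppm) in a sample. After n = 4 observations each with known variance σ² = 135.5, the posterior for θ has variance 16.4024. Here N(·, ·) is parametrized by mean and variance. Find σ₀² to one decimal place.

For the Normal–Normal model with known σ², precisions add: τ_n = τ₀ + n/σ².
So 1/σ₀² = 1/16.4024 − 4/135.5 = 0.060967 − 0.029520 = 0.031447.
Hence σ₀² = 1/0.031447 ≈ 31.8.

σ₀² = 31.8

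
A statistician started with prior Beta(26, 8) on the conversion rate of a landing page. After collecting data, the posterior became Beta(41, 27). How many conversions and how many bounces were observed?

Beta is conjugate to the binomial likelihood: posterior = Beta(a+s, b+f).
So s = 41 − 26 = 15 and f = 27 − 8 = 19.

15 conversions and 19 bounces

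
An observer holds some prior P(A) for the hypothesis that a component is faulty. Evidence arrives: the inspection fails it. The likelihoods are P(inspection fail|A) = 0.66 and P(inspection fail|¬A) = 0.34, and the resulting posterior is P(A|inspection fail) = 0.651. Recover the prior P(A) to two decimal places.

Bayes' rule in odds form gives O(A|E) = O(A)·[P(E|A)/P(E|¬A)], hence O(A) = O(A|E)/LR.
Posterior odds = 0.651/(1−0.651) = 1.8653. LR = 0.66/0.34 = 1.9412.
Prior odds = 1.8653/1.9412 = 0.9609, so P(A) = 0.9609/(1+0.9609) ≈ 0.49.

P(A) = 0.49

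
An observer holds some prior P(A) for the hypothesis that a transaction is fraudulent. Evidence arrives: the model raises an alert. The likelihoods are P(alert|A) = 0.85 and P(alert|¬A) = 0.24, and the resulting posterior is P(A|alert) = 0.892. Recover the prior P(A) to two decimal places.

P(A) = 0.70

In odds form, posterior odds = prior odds × likelihood ratio, so prior odds = posterior odds ÷ LR.
Posterior odds = 0.892/(1−0.892) = 8.2593. LR = 0.85/0.24 = 3.5417.
Prior odds = 8.2593/3.5417 = 2.3320, so P(A) = 2.3320/(1+2.3320) ≈ 0.70.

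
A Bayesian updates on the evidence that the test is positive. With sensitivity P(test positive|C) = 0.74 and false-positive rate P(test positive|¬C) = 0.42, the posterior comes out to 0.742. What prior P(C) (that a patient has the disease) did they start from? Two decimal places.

P(C) = 0.62

In odds form, posterior odds = prior odds × likelihood ratio, so prior odds = posterior odds ÷ LR.
Posterior odds = 0.742/(1−0.742) = 2.8760. LR = 0.74/0.42 = 1.7619.
Prior odds = 2.8760/1.7619 = 1.6323, so P(C) = 1.6323/(1+1.6323) ≈ 0.62.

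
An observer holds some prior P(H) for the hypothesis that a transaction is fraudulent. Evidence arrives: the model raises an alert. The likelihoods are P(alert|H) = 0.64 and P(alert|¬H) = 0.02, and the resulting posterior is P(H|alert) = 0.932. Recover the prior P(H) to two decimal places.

In odds form, posterior odds = prior odds × likelihood ratio, so prior odds = posterior odds ÷ LR.
Posterior odds = 0.932/(1−0.932) = 13.7059. LR = 0.64/0.02 = 32.0000.
Prior odds = 13.7059/32.0000 = 0.4283, so P(H) = 0.4283/(1+0.4283) ≈ 0.30.

P(H) = 0.30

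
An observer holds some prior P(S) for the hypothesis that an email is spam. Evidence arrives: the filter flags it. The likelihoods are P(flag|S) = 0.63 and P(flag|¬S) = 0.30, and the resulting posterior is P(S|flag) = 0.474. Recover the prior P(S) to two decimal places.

Bayes' rule in odds form gives O(S|E) = O(S)·[P(E|S)/P(E|¬S)], hence O(S) = O(S|E)/LR.
Posterior odds = 0.474/(1−0.474) = 0.9011. LR = 0.63/0.30 = 2.1000.
Prior odds = 0.9011/2.1000 = 0.4291, so P(S) = 0.4291/(1+0.4291) ≈ 0.30.

P(S) = 0.30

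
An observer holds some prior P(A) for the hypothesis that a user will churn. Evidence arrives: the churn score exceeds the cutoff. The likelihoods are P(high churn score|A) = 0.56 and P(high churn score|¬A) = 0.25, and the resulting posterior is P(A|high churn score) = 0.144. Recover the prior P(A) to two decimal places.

P(A) = 0.07

In odds form, posterior odds = prior odds × likelihood ratio, so prior odds = posterior odds ÷ LR.
Posterior odds = 0.144/(1−0.144) = 0.1682. LR = 0.56/0.25 = 2.2400.
Prior odds = 0.1682/2.2400 = 0.0751, so P(A) = 0.0751/(1+0.0751) ≈ 0.07.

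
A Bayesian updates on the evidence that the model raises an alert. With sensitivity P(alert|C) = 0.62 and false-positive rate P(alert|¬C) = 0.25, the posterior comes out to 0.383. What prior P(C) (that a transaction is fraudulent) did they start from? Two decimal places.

P(C) = 0.20

Bayes' rule in odds form gives O(C|E) = O(C)·[P(E|C)/P(E|¬C)], hence O(C) = O(C|E)/LR.
Posterior odds = 0.383/(1−0.383) = 0.6207. LR = 0.62/0.25 = 2.4800.
Prior odds = 0.6207/2.4800 = 0.2503, so P(C) = 0.2503/(1+0.2503) ≈ 0.20.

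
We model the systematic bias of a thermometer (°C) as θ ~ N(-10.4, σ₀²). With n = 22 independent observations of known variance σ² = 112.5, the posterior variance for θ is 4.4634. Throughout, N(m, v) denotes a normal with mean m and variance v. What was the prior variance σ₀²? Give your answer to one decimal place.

Posterior precision equals prior precision plus data precision: 1/σ_n² = 1/σ₀² + n/σ².
So 1/σ₀² = 1/4.4634 − 22/112.5 = 0.224044 − 0.195556 = 0.028488.
Hence σ₀² = 1/0.028488 ≈ 35.1.

σ₀² = 35.1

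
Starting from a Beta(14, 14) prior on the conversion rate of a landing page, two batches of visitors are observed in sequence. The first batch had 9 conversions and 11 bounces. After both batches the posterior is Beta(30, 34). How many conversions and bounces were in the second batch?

7 conversions and 9 bounces

Because Beta–binomial updating is additive in the counts, the combined data contributed (α_post−α_prior, β_post−β_prior) successes and failures.
Total across both batches: 30−14=16 conversions, 34−14=20 bounces.
Subtract the first batch: 16−9=7 conversions and 20−11=9 bounces.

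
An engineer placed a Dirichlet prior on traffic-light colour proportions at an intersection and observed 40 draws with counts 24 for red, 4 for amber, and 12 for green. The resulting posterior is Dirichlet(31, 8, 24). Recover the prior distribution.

For a Dirichlet(α) prior with multinomial counts c, the posterior is Dirichlet(α + c) componentwise.
Subtract each count from the matching posterior parameter: 31−24=7, 8−4=4, 24−12=12.

Dirichlet(7, 4, 12)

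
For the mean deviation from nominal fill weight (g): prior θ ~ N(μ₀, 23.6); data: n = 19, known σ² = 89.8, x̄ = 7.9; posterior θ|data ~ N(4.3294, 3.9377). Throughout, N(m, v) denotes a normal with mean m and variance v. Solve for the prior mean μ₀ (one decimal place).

μ₀ = -13.5

With known observation variance, the Normal–Normal posterior has precision τ_n = τ₀ + n/σ² and mean μ_n = (τ₀μ₀ + (n/σ²)x̄)/τ_n.
Here τ₀ = 1/23.6 = 0.042373 and τ_data = 19/89.8 = 0.211581, so τ_n = 0.253954.
Rearranging for μ₀: μ₀ = (μ_n·τ_n − τ_data·x̄)/τ₀ = (4.3294·0.253954 − 0.211581·7.9) / 0.042373 = -0.572021/0.042373 ≈ -13.5.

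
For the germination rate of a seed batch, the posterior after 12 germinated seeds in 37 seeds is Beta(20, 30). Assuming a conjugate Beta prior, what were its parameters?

Beta is conjugate to the binomial likelihood: posterior = Beta(α+s, β+f).
So α = 20 − 12 = 8 and β = 30 − 25 = 5.

Beta(8, 5)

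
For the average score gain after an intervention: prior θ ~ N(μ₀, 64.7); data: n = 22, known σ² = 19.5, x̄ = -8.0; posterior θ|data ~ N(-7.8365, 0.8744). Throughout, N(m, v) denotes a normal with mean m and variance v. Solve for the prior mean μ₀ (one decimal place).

With known observation variance, the Normal–Normal posterior has precision τ_n = τ₀ + n/σ² and mean μ_n = (τ₀μ₀ + (n/σ²)x̄)/τ_n.
Here τ₀ = 1/64.7 = 0.015456 and τ_data = 22/19.5 = 1.128205, so τ_n = 1.143661.
Rearranging for μ₀: μ₀ = (μ_n·τ_n − τ_data·x̄)/τ₀ = (-7.8365·1.143661 − 1.128205·-8.0) / 0.015456 = 0.063341/0.015456 ≈ 4.1.

μ₀ = 4.1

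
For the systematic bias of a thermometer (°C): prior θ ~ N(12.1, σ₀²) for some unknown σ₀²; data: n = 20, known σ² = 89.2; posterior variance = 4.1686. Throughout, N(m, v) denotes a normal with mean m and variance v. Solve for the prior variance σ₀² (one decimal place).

σ₀² = 63.8

For the Normal–Normal model with known σ², precisions add: τ_n = τ₀ + n/σ².
So 1/σ₀² = 1/4.1686 − 20/89.2 = 0.239889 − 0.224215 = 0.015674.
Hence σ₀² = 1/0.015674 ≈ 63.8.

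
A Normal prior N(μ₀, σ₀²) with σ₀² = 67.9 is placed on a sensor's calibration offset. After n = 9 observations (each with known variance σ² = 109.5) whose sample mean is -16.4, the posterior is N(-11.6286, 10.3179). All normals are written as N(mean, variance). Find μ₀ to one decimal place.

The posterior mean is a precision-weighted average: μ_n = (τ₀μ₀ + τ_data·x̄)/(τ₀+τ_data), with τ₀=1/σ₀² and τ_data=n/σ².
Here τ₀ = 1/67.9 = 0.014728 and τ_data = 9/109.5 = 0.082192, so τ_n = 0.096920.
Rearranging for μ₀: μ₀ = (μ_n·τ_n − τ_data·x̄)/τ₀ = (-11.6286·0.096920 − 0.082192·-16.4) / 0.014728 = 0.220905/0.014728 ≈ 15.0.

μ₀ = 15.0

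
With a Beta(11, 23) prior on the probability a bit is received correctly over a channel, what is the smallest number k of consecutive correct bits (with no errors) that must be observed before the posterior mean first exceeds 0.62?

k = 27

After k correct bits and 0 errors the posterior is Beta(11+k, 23), with mean (11+k)/(11+23+k).
Set (11+k)/(34+k) > 0.62 and solve: k > (0.62·34 − 11)/(1 − 0.62) = 26.526.
The smallest integer exceeding 26.526 is 27, and checking k=27: (38)/(61) = 0.6230 > 0.62.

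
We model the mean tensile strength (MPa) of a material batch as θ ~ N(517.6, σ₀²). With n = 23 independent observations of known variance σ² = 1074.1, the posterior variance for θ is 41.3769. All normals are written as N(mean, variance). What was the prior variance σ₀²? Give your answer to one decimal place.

σ₀² = 363.0

Posterior precision equals prior precision plus data precision: 1/σ_n² = 1/σ₀² + n/σ².
So 1/σ₀² = 1/41.3769 − 23/1074.1 = 0.024168 − 0.021413 = 0.002755.
Hence σ₀² = 1/0.002755 ≈ 363.0.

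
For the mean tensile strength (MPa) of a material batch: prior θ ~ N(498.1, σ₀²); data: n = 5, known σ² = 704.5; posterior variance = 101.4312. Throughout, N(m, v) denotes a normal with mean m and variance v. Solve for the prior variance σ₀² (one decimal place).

Posterior precision equals prior precision plus data precision: 1/σ_n² = 1/σ₀² + n/σ².
So 1/σ₀² = 1/101.4312 − 5/704.5 = 0.009859 − 0.007097 = 0.002762.
Hence σ₀² = 1/0.002762 ≈ 362.1.

σ₀² = 362.1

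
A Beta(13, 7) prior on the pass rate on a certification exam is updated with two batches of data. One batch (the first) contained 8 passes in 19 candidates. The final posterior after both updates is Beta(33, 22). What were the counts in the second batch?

12 passes and 4 failures

Because Beta–binomial updating is additive in the counts, the combined data contributed (α_post−α_prior, β_post−β_prior) successes and failures.
Total across both batches: 33−13=20 passes, 22−7=15 failures.
Subtract the first batch: 20−8=12 passes and 15−11=4 failures.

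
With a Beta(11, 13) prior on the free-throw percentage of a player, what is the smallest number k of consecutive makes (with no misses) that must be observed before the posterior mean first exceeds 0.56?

After k makes and 0 misses the posterior is Beta(11+k, 13), with mean (11+k)/(11+13+k).
Set (11+k)/(24+k) > 0.56 and solve: k > (0.56·24 − 11)/(1 − 0.56) = 5.545.
The smallest integer exceeding 5.545 is 6, and checking k=6: (17)/(30) = 0.5667 > 0.56.

k = 6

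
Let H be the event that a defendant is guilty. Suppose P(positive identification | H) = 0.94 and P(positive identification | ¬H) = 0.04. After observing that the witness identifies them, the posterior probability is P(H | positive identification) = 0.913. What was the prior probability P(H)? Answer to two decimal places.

P(H) = 0.31

In odds form, posterior odds = prior odds × likelihood ratio, so prior odds = posterior odds ÷ LR.
Posterior odds = 0.913/(1−0.913) = 10.4943. LR = 0.94/0.04 = 23.5000.
Prior odds = 10.4943/23.5000 = 0.4466, so P(H) = 0.4466/(1+0.4466) ≈ 0.31.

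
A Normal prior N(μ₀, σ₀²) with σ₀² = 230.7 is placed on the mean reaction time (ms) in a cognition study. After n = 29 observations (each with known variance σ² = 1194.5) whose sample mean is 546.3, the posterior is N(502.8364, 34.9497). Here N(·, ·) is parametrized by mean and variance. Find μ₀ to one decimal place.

The posterior mean is a precision-weighted average: μ_n = (τ₀μ₀ + τ_data·x̄)/(τ₀+τ_data), with τ₀=1/σ₀² and τ_data=n/σ².
Here τ₀ = 1/230.7 = 0.004335 and τ_data = 29/1194.5 = 0.024278, so τ_n = 0.028613.
Rearranging for μ₀: μ₀ = (μ_n·τ_n − τ_data·x̄)/τ₀ = (502.8364·0.028613 − 0.024278·546.3) / 0.004335 = 1.124587/0.004335 ≈ 259.4.

μ₀ = 259.4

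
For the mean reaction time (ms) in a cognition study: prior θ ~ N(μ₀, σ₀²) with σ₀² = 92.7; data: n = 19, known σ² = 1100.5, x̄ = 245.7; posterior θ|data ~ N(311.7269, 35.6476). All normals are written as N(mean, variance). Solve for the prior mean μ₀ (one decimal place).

μ₀ = 417.4

The posterior mean is a precision-weighted average: μ_n = (τ₀μ₀ + τ_data·x̄)/(τ₀+τ_data), with τ₀=1/σ₀² and τ_data=n/σ².
Here τ₀ = 1/92.7 = 0.010787 and τ_data = 19/1100.5 = 0.017265, so τ_n = 0.028052.
Rearranging for μ₀: μ₀ = (μ_n·τ_n − τ_data·x̄)/τ₀ = (311.7269·0.028052 − 0.017265·245.7) / 0.010787 = 4.502552/0.010787 ≈ 417.4.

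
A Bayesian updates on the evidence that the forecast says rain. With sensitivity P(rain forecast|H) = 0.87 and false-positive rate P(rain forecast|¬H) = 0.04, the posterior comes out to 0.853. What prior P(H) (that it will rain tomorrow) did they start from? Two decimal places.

P(H) = 0.21

Bayes' rule in odds form gives O(H|E) = O(H)·[P(E|H)/P(E|¬H)], hence O(H) = O(H|E)/LR.
Posterior odds = 0.853/(1−0.853) = 5.8027. LR = 0.87/0.04 = 21.7500.
Prior odds = 5.8027/21.7500 = 0.2668, so P(H) = 0.2668/(1+0.2668) ≈ 0.21.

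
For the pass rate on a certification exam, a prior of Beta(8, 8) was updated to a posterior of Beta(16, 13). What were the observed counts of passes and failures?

Beta is conjugate to the binomial likelihood: posterior = Beta(a+s, b+f).
So s = 16 − 8 = 8 and f = 13 − 8 = 5.

8 passes and 5 failures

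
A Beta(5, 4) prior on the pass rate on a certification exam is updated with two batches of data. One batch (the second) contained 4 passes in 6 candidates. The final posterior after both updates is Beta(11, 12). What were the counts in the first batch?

Sequential conjugate updates are equivalent to a single update on the pooled data, so total successes = posterior α − prior α and total failures = posterior β − prior β.
Total across both batches: 11−5=6 passes, 12−4=8 failures.
Subtract the second batch: 6−4=2 passes and 8−2=6 failures.

2 passes and 6 failures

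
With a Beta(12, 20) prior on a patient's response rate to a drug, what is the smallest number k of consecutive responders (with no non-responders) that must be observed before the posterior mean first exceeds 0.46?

After k responders and 0 non-responders the posterior is Beta(12+k, 20), with mean (12+k)/(12+20+k).
Set (12+k)/(32+k) > 0.46 and solve: k > (0.46·32 − 12)/(1 − 0.46) = 5.037.
The smallest integer exceeding 5.037 is 6.

k = 6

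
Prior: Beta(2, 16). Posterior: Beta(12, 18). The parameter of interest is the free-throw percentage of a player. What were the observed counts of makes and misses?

A Beta(a, b) prior with s successes and f failures in binomial data gives a Beta(a+s, b+f) posterior.
So s = 12 − 2 = 10 and f = 18 − 16 = 2.

10 makes and 2 misses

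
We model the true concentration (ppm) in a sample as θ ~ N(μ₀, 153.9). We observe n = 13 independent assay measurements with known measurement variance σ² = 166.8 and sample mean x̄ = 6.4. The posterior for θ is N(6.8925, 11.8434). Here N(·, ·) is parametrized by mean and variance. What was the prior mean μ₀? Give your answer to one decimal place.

μ₀ = 12.8

The posterior mean is a precision-weighted average: μ_n = (τ₀μ₀ + τ_data·x̄)/(τ₀+τ_data), with τ₀=1/σ₀² and τ_data=n/σ².
Here τ₀ = 1/153.9 = 0.006498 and τ_data = 13/166.8 = 0.077938, so τ_n = 0.084436.
Rearranging for μ₀: μ₀ = (μ_n·τ_n − τ_data·x̄)/τ₀ = (6.8925·0.084436 − 0.077938·6.4) / 0.006498 = 0.083172/0.006498 ≈ 12.8.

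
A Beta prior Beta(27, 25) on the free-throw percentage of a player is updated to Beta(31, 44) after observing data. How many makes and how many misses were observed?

4 makes and 19 misses

A Beta(a, b) prior with s successes and f failures in binomial data gives a Beta(a+s, b+f) posterior.
Match parameters: s=31−27=4, f=44−25=19.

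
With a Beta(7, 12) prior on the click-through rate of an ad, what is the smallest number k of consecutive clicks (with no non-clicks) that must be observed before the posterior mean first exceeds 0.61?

k = 12

After k clicks and 0 non-clicks the posterior is Beta(7+k, 12), with mean (7+k)/(7+12+k).
Set (7+k)/(19+k) > 0.61 and solve: k > (0.61·19 − 7)/(1 − 0.61) = 11.769.
The smallest integer exceeding 11.769 is 12.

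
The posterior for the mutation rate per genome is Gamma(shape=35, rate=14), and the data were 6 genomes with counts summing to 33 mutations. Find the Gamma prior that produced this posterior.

Gamma–Poisson conjugacy: posterior shape = α + Σxᵢ, posterior rate = β + n.
So α = 35 − 33 = 2 and β = 14 − 6 = 8.

Gamma(shape=2, rate=8)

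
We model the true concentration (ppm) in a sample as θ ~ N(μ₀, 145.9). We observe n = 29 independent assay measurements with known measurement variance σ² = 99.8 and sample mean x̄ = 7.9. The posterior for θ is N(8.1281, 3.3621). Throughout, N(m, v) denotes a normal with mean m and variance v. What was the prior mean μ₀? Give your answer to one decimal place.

The posterior mean is a precision-weighted average: μ_n = (τ₀μ₀ + τ_data·x̄)/(τ₀+τ_data), with τ₀=1/σ₀² and τ_data=n/σ².
Here τ₀ = 1/145.9 = 0.006854 and τ_data = 29/99.8 = 0.290581, so τ_n = 0.297435.
Rearranging for μ₀: μ₀ = (μ_n·τ_n − τ_data·x̄)/τ₀ = (8.1281·0.297435 − 0.290581·7.9) / 0.006854 = 0.121992/0.006854 ≈ 17.8.

μ₀ = 17.8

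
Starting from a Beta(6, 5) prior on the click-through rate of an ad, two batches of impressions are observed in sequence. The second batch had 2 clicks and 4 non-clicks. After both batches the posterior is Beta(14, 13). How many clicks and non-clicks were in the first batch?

6 clicks and 4 non-clicks

Because Beta–binomial updating is additive in the counts, the combined data contributed (α_post−α_prior, β_post−β_prior) successes and failures.
Total across both batches: 14−6=8 clicks, 13−5=8 non-clicks.
Subtract the second batch: 8−2=6 clicks and 8−4=4 non-clicks.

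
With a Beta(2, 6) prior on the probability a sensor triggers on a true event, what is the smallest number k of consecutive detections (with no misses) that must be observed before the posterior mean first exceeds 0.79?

After k detections and 0 misses the posterior is Beta(2+k, 6), with mean (2+k)/(2+6+k).
Set (2+k)/(8+k) > 0.79 and solve: k > (0.79·8 − 2)/(1 − 0.79) = 20.571.
The smallest integer exceeding 20.571 is 21, and checking k=21: (23)/(29) = 0.7931 > 0.79.

k = 21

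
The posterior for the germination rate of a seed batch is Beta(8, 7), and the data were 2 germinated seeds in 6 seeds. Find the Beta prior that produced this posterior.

Beta(6, 3)

Under Beta–binomial conjugacy the posterior parameters are (a+s, b+f).
Subtract the data counts: 8−2=6, 7−4=3.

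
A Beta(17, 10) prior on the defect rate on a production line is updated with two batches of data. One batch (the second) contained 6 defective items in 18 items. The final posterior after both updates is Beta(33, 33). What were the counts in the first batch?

10 defective items and 11 good items

Sequential conjugate updates are equivalent to a single update on the pooled data, so total successes = posterior α − prior α and total failures = posterior β − prior β.
Total across both batches: 33−17=16 defective items, 33−10=23 good items.
Subtract the second batch: 16−6=10 defective items and 23−12=11 good items.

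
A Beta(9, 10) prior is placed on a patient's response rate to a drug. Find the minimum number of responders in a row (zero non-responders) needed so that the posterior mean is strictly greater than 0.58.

After k responders and 0 non-responders the posterior is Beta(9+k, 10), with mean (9+k)/(9+10+k).
Set (9+k)/(19+k) > 0.58 and solve: k > (0.58·19 − 9)/(1 − 0.58) = 4.810.
The smallest integer exceeding 4.810 is 5, and checking k=5: (14)/(24) = 0.5833 > 0.58.

k = 5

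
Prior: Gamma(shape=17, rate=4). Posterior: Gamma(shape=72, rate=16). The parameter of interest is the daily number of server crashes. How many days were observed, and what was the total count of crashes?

n = 12 days with total 55 crashes

Gamma–Poisson conjugacy: posterior shape = α + Σxᵢ, posterior rate = β + n.
Matching: Σxᵢ = 72 − 17 = 55 and n = 16 − 4 = 12.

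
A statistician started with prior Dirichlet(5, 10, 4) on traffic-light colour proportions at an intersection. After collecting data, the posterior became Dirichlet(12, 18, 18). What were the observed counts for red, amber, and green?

counts (7, 8, 14)

For a Dirichlet(α) prior with multinomial counts c, the posterior is Dirichlet(α + c) componentwise.
Counts are posterior − prior componentwise: 12−5=7, 18−10=8, 18−4=14.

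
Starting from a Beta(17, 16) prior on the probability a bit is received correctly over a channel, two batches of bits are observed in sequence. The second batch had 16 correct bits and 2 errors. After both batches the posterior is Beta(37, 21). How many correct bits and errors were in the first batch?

Sequential conjugate updates are equivalent to a single update on the pooled data, so total successes = posterior α − prior α and total failures = posterior β − prior β.
Total across both batches: 37−17=20 correct bits, 21−16=5 errors.
Subtract the second batch: 20−16=4 correct bits and 5−2=3 errors.

4 correct bits and 3 errors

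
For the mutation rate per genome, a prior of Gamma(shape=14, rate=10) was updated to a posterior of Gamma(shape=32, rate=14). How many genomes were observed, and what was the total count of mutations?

n = 4 genomes with total 18 mutations

A Gamma(α, β) prior (rate parametrization) on a Poisson rate with n observations summing to S gives posterior Gamma(α+S, β+n).
Matching: Σxᵢ = 32 − 14 = 18 and n = 14 − 10 = 4.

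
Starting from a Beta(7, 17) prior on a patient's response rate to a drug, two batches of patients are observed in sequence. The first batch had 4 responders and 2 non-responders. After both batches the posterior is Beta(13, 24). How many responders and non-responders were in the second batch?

2 responders and 5 non-responders

Because Beta–binomial updating is additive in the counts, the combined data contributed (α_post−α_prior, β_post−β_prior) successes and failures.
Total across both batches: 13−7=6 responders, 24−17=7 non-responders.
Subtract the first batch: 6−4=2 responders and 7−2=5 non-responders.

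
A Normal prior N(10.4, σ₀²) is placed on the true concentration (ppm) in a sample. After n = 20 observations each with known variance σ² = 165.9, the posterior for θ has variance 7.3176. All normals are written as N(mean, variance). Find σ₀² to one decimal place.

σ₀² = 62.1

For the Normal–Normal model with known σ², precisions add: τ_n = τ₀ + n/σ².
So 1/σ₀² = 1/7.3176 − 20/165.9 = 0.136657 − 0.120555 = 0.016102.
Hence σ₀² = 1/0.016102 ≈ 62.1.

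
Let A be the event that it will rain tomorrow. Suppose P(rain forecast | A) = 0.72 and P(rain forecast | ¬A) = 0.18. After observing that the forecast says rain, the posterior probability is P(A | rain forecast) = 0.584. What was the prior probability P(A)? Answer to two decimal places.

Bayes' rule in odds form gives O(A|E) = O(A)·[P(E|A)/P(E|¬A)], hence O(A) = O(A|E)/LR.
Posterior odds = 0.584/(1−0.584) = 1.4038. LR = 0.72/0.18 = 4.0000.
Prior odds = 1.4038/4.0000 = 0.3509, so P(A) = 0.3509/(1+0.3509) ≈ 0.26.

P(A) = 0.26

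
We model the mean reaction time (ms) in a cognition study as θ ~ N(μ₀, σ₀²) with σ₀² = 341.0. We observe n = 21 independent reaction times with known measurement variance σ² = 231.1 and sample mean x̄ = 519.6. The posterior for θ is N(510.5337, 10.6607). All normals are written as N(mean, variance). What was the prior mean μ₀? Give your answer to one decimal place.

μ₀ = 229.6

The posterior mean is a precision-weighted average: μ_n = (τ₀μ₀ + τ_data·x̄)/(τ₀+τ_data), with τ₀=1/σ₀² and τ_data=n/σ².
Here τ₀ = 1/341.0 = 0.002933 and τ_data = 21/231.1 = 0.090870, so τ_n = 0.093803.
Rearranging for μ₀: μ₀ = (μ_n·τ_n − τ_data·x̄)/τ₀ = (510.5337·0.093803 − 0.090870·519.6) / 0.002933 = 0.673541/0.002933 ≈ 229.6.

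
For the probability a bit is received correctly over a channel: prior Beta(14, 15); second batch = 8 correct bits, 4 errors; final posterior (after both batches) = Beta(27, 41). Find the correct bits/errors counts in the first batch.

Sequential conjugate updates are equivalent to a single update on the pooled data, so total successes = posterior α − prior α and total failures = posterior β − prior β.
Total across both batches: 27−14=13 correct bits, 41−15=26 errors.
Subtract the second batch: 13−8=5 correct bits and 26−4=22 errors.

5 correct bits and 22 errors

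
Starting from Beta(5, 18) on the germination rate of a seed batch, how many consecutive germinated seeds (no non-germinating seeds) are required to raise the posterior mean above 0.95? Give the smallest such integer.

k = 338

After k germinated seeds and 0 non-germinating seeds the posterior is Beta(5+k, 18), with mean (5+k)/(5+18+k).
Set (5+k)/(23+k) > 0.95 and solve: k > (0.95·23 − 5)/(1 − 0.95) = 337.000.
The smallest integer exceeding 337.000 is 338, and checking k=338: (343)/(361) = 0.9501 > 0.95.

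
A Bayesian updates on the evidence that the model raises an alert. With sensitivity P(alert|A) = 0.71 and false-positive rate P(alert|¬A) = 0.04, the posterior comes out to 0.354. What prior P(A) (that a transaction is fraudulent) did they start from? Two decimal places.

P(A) = 0.03

In odds form, posterior odds = prior odds × likelihood ratio, so prior odds = posterior odds ÷ LR.
Posterior odds = 0.354/(1−0.354) = 0.5480. LR = 0.71/0.04 = 17.7500.
Prior odds = 0.5480/17.7500 = 0.0309, so P(A) = 0.0309/(1+0.0309) ≈ 0.03.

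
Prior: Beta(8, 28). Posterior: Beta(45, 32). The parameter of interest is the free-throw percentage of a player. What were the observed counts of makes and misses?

Beta is conjugate to the binomial likelihood: posterior = Beta(a+s, b+f).
Match parameters: s=45−8=37, f=32−28=4.

37 makes and 4 misses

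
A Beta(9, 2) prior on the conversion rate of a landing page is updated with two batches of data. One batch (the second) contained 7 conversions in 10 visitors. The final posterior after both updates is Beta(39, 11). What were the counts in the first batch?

Because Beta–binomial updating is additive in the counts, the combined data contributed (α_post−α_prior, β_post−β_prior) successes and failures.
Total across both batches: 39−9=30 conversions, 11−2=9 bounces.
Subtract the second batch: 30−7=23 conversions and 9−3=6 bounces.

23 conversions and 6 bounces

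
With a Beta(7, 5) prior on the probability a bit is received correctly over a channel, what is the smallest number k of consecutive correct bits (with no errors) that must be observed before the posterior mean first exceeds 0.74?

After k correct bits and 0 errors the posterior is Beta(7+k, 5), with mean (7+k)/(7+5+k).
Set (7+k)/(12+k) > 0.74 and solve: k > (0.74·12 − 7)/(1 − 0.74) = 7.231.
The smallest integer exceeding 7.231 is 8, and checking k=8: (15)/(20) = 0.7500 > 0.74.

k = 8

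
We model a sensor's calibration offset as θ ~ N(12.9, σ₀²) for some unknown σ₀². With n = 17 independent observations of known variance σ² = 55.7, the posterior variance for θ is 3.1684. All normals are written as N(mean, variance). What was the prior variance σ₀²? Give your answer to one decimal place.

For the Normal–Normal model with known σ², precisions add: τ_n = τ₀ + n/σ².
So 1/σ₀² = 1/3.1684 − 17/55.7 = 0.315617 − 0.305206 = 0.010411.
Hence σ₀² = 1/0.010411 ≈ 96.1.

σ₀² = 96.1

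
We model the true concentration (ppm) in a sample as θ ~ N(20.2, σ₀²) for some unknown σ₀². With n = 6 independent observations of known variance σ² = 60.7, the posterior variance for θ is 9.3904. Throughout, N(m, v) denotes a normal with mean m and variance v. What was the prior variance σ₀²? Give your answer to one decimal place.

For the Normal–Normal model with known σ², precisions add: τ_n = τ₀ + n/σ².
So 1/σ₀² = 1/9.3904 − 6/60.7 = 0.106492 − 0.098847 = 0.007645.
Hence σ₀² = 1/0.007645 ≈ 130.8.

σ₀² = 130.8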